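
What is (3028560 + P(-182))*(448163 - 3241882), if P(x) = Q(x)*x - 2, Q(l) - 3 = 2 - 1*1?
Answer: -8458906199770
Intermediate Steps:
Q(l) = 4 (Q(l) = 3 + (2 - 1*1) = 3 + (2 - 1) = 3 + 1 = 4)
P(x) = -2 + 4*x (P(x) = 4*x - 2 = -2 + 4*x)
(3028560 + P(-182))*(448163 - 3241882) = (3028560 + (-2 + 4*(-182)))*(448163 - 3241882) = (3028560 + (-2 - 728))*(-2793719) = (3028560 - 730)*(-2793719) = 3027830*(-2793719) = -8458906199770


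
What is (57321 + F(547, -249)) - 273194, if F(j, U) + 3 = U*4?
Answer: -216872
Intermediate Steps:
F(j, U) = -3 + 4*U (F(j, U) = -3 + U*4 = -3 + 4*U)
(57321 + F(547, -249)) - 273194 = (57321 + (-3 + 4*(-249))) - 273194 = (57321 + (-3 - 996)) - 273194 = (57321 - 999) - 273194 = 56322 - 273194 = -216872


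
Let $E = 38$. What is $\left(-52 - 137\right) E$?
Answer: $-7182$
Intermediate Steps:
$\left(-52 - 137\right) E = \left(-52 - 137\right) 38 = \left(-189\right) 38 = -7182$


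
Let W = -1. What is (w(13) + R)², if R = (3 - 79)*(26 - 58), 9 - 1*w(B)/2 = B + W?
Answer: 5885476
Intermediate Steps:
w(B) = 20 - 2*B (w(B) = 18 - 2*(B - 1) = 18 - 2*(-1 + B) = 18 + (2 - 2*B) = 20 - 2*B)
R = 2432 (R = -76*(-32) = 2432)
(w(13) + R)² = ((20 - 2*13) + 2432)² = ((20 - 26) + 2432)² = (-6 + 2432)² = 2426² = 5885476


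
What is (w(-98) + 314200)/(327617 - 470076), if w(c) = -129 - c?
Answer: -314169/142459 ≈ -2.2053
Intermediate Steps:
(w(-98) + 314200)/(327617 - 470076) = ((-129 - 1*(-98)) + 314200)/(327617 - 470076) = ((-129 + 98) + 314200)/(-142459) = (-31 + 314200)*(-1/142459) = 314169*(-1/142459) = -314169/142459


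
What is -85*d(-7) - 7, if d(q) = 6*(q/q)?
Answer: -517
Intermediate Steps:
d(q) = 6 (d(q) = 6*1 = 6)
-85*d(-7) - 7 = -85*6 - 7 = -510 - 7 = -517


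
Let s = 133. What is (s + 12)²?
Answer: 21025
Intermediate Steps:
(s + 12)² = (133 + 12)² = 145² = 21025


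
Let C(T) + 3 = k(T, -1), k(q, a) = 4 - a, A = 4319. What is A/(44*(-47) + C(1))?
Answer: -4319/2066 ≈ -2.0905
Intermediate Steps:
C(T) = 2 (C(T) = -3 + (4 - 1*(-1)) = -3 + (4 + 1) = -3 + 5 = 2)
A/(44*(-47) + C(1)) = 4319/(44*(-47) + 2) = 4319/(-2068 + 2) = 4319/(-2066) = 4319*(-1/2066) = -4319/2066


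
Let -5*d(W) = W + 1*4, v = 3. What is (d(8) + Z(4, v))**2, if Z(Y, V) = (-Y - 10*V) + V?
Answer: 27889/25 ≈ 1115.6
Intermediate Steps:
Z(Y, V) = -Y - 9*V
d(W) = -4/5 - W/5 (d(W) = -(W + 1*4)/5 = -(W + 4)/5 = -(4 + W)/5 = -4/5 - W/5)
(d(8) + Z(4, v))**2 = ((-4/5 - 1/5*8) + (-1*4 - 9*3))**2 = ((-4/5 - 8/5) + (-4 - 27))**2 = (-12/5 - 31)**2 = (-167/5)**2 = 27889/25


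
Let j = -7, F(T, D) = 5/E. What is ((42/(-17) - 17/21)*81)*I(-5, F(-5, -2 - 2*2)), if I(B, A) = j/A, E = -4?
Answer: -126468/85 ≈ -1487.9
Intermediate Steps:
F(T, D) = -5/4 (F(T, D) = 5/(-4) = 5*(-¼) = -5/4)
I(B, A) = -7/A
((42/(-17) - 17/21)*81)*I(-5, F(-5, -2 - 2*2)) = ((42/(-17) - 17/21)*81)*(-7/(-5/4)) = ((42*(-1/17) - 17*1/21)*81)*(-7*(-⅘)) = ((-42/17 - 17/21)*81)*(28/5) = -1171/357*81*(28/5) = -31617/119*28/5 = -126468/85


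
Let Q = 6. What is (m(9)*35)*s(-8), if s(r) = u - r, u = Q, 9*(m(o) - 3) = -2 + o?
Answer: 16660/9 ≈ 1851.1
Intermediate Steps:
m(o) = 25/9 + o/9 (m(o) = 3 + (-2 + o)/9 = 3 + (-2/9 + o/9) = 25/9 + o/9)
u = 6
s(r) = 6 - r
(m(9)*35)*s(-8) = ((25/9 + (1/9)*9)*35)*(6 - 1*(-8)) = ((25/9 + 1)*35)*(6 + 8) = ((34/9)*35)*14 = (1190/9)*14 = 16660/9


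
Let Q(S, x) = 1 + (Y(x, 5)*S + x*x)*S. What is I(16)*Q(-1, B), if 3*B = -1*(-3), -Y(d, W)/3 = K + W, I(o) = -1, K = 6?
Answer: 33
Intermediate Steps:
Y(d, W) = -18 - 3*W (Y(d, W) = -3*(6 + W) = -18 - 3*W)
B = 1 (B = (-1*(-3))/3 = (⅓)*3 = 1)
Q(S, x) = 1 + S*(x² - 33*S) (Q(S, x) = 1 + ((-18 - 3*5)*S + x*x)*S = 1 + ((-18 - 15)*S + x²)*S = 1 + (-33*S + x²)*S = 1 + (x² - 33*S)*S = 1 + S*(x² - 33*S))
I(16)*Q(-1, B) = -(1 - 33*(-1)² - 1*1²) = -(1 - 33*1 - 1*1) = -(1 - 33 - 1) = -1*(-33) = 33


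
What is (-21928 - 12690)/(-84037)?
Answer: 1822/4423 ≈ 0.41194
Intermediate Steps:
(-21928 - 12690)/(-84037) = -34618*(-1/84037) = 1822/4423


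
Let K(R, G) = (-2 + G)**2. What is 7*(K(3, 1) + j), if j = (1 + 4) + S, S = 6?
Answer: 84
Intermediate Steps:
j = 11 (j = (1 + 4) + 6 = 5 + 6 = 11)
7*(K(3, 1) + j) = 7*((-2 + 1)**2 + 11) = 7*((-1)**2 + 11) = 7*(1 + 11) = 7*12 = 84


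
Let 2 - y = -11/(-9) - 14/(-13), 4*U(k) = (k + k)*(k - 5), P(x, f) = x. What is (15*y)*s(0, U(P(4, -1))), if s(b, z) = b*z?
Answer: 0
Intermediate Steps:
U(k) = k*(-5 + k)/2 (U(k) = ((k + k)*(k - 5))/4 = ((2*k)*(-5 + k))/4 = (2*k*(-5 + k))/4 = k*(-5 + k)/2)
y = -35/117 (y = 2 - (-11/(-9) - 14/(-13)) = 2 - (-11*(-1/9) - 14*(-1/13)) = 2 - (11/9 + 14/13) = 2 - 1*269/117 = 2 - 269/117 = -35/117 ≈ -0.29915)
(15*y)*s(0, U(P(4, -1))) = (15*(-35/117))*(0*((1/2)*4*(-5 + 4))) = -0*(1/2)*4*(-1) = -0*(-2) = -175/39*0 = 0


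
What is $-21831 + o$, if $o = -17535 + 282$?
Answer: $-39084$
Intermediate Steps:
$o = -17253$
$-21831 + o = -21831 - 17253 = -39084$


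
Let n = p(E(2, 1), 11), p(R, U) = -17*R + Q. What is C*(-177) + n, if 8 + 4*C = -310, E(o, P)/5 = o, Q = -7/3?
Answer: 83395/6 ≈ 13899.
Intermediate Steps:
Q = -7/3 (Q = -7*⅓ = -7/3 ≈ -2.3333)
E(o, P) = 5*o
C = -159/2 (C = -2 + (¼)*(-310) = -2 - 155/2 = -159/2 ≈ -79.500)
p(R, U) = -7/3 - 17*R (p(R, U) = -17*R - 7/3 = -7/3 - 17*R)
n = -517/3 (n = -7/3 - 85*2 = -7/3 - 17*10 = -7/3 - 170 = -517/3 ≈ -172.33)
C*(-177) + n = -159/2*(-177) - 517/3 = 28143/2 - 517/3 = 83395/6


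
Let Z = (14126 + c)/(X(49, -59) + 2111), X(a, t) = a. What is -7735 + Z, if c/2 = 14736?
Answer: -8332001/1080 ≈ -7714.8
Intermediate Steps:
c = 29472 (c = 2*14736 = 29472)
Z = 21799/1080 (Z = (14126 + 29472)/(49 + 2111) = 43598/2160 = 43598*(1/2160) = 21799/1080 ≈ 20.184)
-7735 + Z = -7735 + 21799/1080 = -8332001/1080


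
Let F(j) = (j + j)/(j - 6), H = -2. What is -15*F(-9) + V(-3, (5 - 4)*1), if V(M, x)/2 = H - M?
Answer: -16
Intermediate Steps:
V(M, x) = -4 - 2*M (V(M, x) = 2*(-2 - M) = -4 - 2*M)
F(j) = 2*j/(-6 + j) (F(j) = (2*j)/(-6 + j) = 2*j/(-6 + j))
-15*F(-9) + V(-3, (5 - 4)*1) = -30*(-9)/(-6 - 9) + (-4 - 2*(-3)) = -30*(-9)/(-15) + (-4 + 6) = -30*(-9)*(-1)/15 + 2 = -15*6/5 + 2 = -18 + 2 = -16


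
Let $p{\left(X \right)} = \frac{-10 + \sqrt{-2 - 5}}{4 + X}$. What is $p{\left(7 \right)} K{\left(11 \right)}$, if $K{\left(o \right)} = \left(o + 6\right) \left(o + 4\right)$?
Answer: $- \frac{2550}{11} + \frac{255 i \sqrt{7}}{11} \approx -231.82 + 61.333 i$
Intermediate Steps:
$p{\left(X \right)} = \frac{-10 + i \sqrt{7}}{4 + X}$ ($p{\left(X \right)} = \frac{-10 + \sqrt{-7}}{4 + X} = \frac{-10 + i \sqrt{7}}{4 + X}$)
$K{\left(o \right)} = \left(4 + o\right) \left(6 + o\right)$ ($K{\left(o \right)} = \left(6 + o\right) \left(4 + o\right) = \left(4 + o\right) \left(6 + o\right)$)
$p{\left(7 \right)} K{\left(11 \right)} = \frac{-10 + i \sqrt{7}}{4 + 7} \left(24 + 11^{2} + 10 \cdot 11\right) = \frac{-10 + i \sqrt{7}}{11} \left(24 + 121 + 110\right) = \frac{-10 + i \sqrt{7}}{11} \cdot 255 = \left(- \frac{10}{11} + \frac{i \sqrt{7}}{11}\right) 255 = - \frac{2550}{11} + \frac{255 i \sqrt{7}}{11}$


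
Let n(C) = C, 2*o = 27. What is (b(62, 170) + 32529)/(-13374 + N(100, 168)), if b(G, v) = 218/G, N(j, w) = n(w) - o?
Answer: -2017016/819609 ≈ -2.4609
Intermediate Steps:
o = 27/2 (o = (½)*27 = 27/2 ≈ 13.500)
N(j, w) = -27/2 + w (N(j, w) = w - 1*27/2 = w - 27/2 = -27/2 + w)
(b(62, 170) + 32529)/(-13374 + N(100, 168)) = (218/62 + 32529)/(-13374 + (-27/2 + 168)) = (218*(1/62) + 32529)/(-13374 + 309/2) = (109/31 + 32529)/(-26439/2) = (1008508/31)*(-2/26439) = -2017016/819609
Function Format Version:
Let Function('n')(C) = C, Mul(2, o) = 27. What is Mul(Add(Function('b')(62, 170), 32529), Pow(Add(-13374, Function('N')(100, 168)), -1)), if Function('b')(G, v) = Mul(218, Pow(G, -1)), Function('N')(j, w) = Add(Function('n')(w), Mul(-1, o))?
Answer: Rational(-2017016, 819609) ≈ -2.4609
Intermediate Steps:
o = Rational(27, 2) (o = Mul(Rational(1, 2), 27) = Rational(27, 2) ≈ 13.500)
Function('N')(j, w) = Add(Rational(-27, 2), w) (Function('N')(j, w) = Add(w, Mul(-1, Rational(27, 2))) = Add(w, Rational(-27, 2)) = Add(Rational(-27, 2), w))
Mul(Add(Function('b')(62, 170), 32529), Pow(Add(-13374, Function('N')(100, 168)), -1)) = Mul(Add(Mul(218, Pow(62, -1)), 32529), Pow(Add(-13374, Add(Rational(-27, 2), 168)), -1)) = Mul(Add(Mul(218, Rational(1, 62)), 32529), Pow(Add(-13374, Rational(309, 2)), -1)) = Mul(Add(Rational(109, 31), 32529), Pow(Rational(-26439, 2), -1)) = Mul(Rational(1008508, 31), Rational(-2, 26439)) = Rational(-2017016, 819609)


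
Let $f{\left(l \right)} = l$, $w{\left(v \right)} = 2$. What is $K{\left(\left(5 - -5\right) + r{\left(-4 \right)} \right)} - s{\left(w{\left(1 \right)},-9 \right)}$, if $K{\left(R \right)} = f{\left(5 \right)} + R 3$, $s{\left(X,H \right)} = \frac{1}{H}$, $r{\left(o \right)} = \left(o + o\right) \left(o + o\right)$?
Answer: $\frac{2044}{9} \approx 227.11$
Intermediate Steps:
$r{\left(o \right)} = 4 o^{2}$ ($r{\left(o \right)} = 2 o 2 o = 4 o^{2}$)
$K{\left(R \right)} = 5 + 3 R$ ($K{\left(R \right)} = 5 + R 3 = 5 + 3 R$)
$K{\left(\left(5 - -5\right) + r{\left(-4 \right)} \right)} - s{\left(w{\left(1 \right)},-9 \right)} = \left(5 + 3 \left(\left(5 - -5\right) + 4 \left(-4\right)^{2}\right)\right) - \frac{1}{-9} = \left(5 + 3 \left(\left(5 + 5\right) + 4 \cdot 16\right)\right) - - \frac{1}{9} = \left(5 + 3 \left(10 + 64\right)\right) + \frac{1}{9} = \left(5 + 3 \cdot 74\right) + \frac{1}{9} = \left(5 + 222\right) + \frac{1}{9} = 227 + \frac{1}{9} = \frac{2044}{9}$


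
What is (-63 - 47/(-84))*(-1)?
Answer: 5245/84 ≈ 62.440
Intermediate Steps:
(-63 - 47/(-84))*(-1) = (-63 - 47*(-1/84))*(-1) = (-63 + 47/84)*(-1) = -5245/84*(-1) = 5245/84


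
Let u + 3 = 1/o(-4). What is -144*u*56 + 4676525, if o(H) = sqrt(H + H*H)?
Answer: 4700717 - 1344*sqrt(3) ≈ 4.6984e+6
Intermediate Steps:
o(H) = sqrt(H + H**2)
u = -3 + sqrt(3)/6 (u = -3 + 1/(sqrt(-4*(1 - 4))) = -3 + 1/(sqrt(-4*(-3))) = -3 + 1/(sqrt(12)) = -3 + 1/(2*sqrt(3)) = -3 + sqrt(3)/6 ≈ -2.7113)
-144*u*56 + 4676525 = -144*(-3 + sqrt(3)/6)*56 + 4676525 = (432 - 24*sqrt(3))*56 + 4676525 = (24192 - 1344*sqrt(3)) + 4676525 = 4700717 - 1344*sqrt(3)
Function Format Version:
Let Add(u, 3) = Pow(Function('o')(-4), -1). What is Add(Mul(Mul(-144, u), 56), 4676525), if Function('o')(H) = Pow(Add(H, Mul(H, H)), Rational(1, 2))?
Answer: Add(4700717, Mul(-1344, Pow(3, Rational(1, 2)))) ≈ 4.6984e+6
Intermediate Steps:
Function('o')(H) = Pow(Add(H, Pow(H, 2)), Rational(1, 2))
u = Add(-3, Mul(Rational(1, 6), Pow(3, Rational(1, 2)))) (u = Add(-3, Pow(Pow(Mul(-4, Add(1, -4)), Rational(1, 2)), -1)) = Add(-3, Pow(Pow(Mul(-4, -3), Rational(1, 2)), -1)) = Add(-3, Pow(Pow(12, Rational(1, 2)), -1)) = Add(-3, Pow(Mul(2, Pow(3, Rational(1, 2))), -1)) = Add(-3, Mul(Rational(1, 6), Pow(3, Rational(1, 2)))) ≈ -2.7113)
Add(Mul(Mul(-144, u), 56), 4676525) = Add(Mul(Mul(-144, Add(-3, Mul(Rational(1, 6), Pow(3, Rational(1, 2))))), 56), 4676525) = Add(Mul(Add(432, Mul(-24, Pow(3, Rational(1, 2)))), 56), 4676525) = Add(Add(24192, Mul(-1344, Pow(3, Rational(1, 2)))), 4676525) = Add(4700717, Mul(-1344, Pow(3, Rational(1, 2))))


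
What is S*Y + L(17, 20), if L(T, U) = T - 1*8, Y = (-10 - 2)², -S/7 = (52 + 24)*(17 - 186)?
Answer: 12946761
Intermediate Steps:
S = 89908 (S = -7*(52 + 24)*(17 - 186) = -532*(-169) = -7*(-12844) = 89908)
Y = 144 (Y = (-12)² = 144)
L(T, U) = -8 + T (L(T, U) = T - 8 = -8 + T)
S*Y + L(17, 20) = 89908*144 + (-8 + 17) = 12946752 + 9 = 12946761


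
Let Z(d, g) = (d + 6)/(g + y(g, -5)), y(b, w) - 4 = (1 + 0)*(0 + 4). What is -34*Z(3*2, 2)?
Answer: -204/5 ≈ -40.800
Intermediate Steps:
y(b, w) = 8 (y(b, w) = 4 + (1 + 0)*(0 + 4) = 4 + 1*4 = 4 + 4 = 8)
Z(d, g) = (6 + d)/(8 + g) (Z(d, g) = (d + 6)/(g + 8) = (6 + d)/(8 + g))
-34*Z(3*2, 2) = -34*(6 + 3*2)/(8 + 2) = -34*(6 + 6)/10 = -17*12/5 = -34*6/5 = -204/5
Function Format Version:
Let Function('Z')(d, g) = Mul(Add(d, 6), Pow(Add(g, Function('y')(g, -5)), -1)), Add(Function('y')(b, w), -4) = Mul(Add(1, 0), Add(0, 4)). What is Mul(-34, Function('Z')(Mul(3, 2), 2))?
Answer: Rational(-204, 5) ≈ -40.800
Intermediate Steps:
Function('y')(b, w) = 8 (Function('y')(b, w) = Add(4, Mul(Add(1, 0), Add(0, 4))) = Add(4, Mul(1, 4)) = Add(4, 4) = 8)
Function('Z')(d, g) = Mul(Pow(Add(8, g), -1), Add(6, d)) (Function('Z')(d, g) = Mul(Add(d, 6), Pow(Add(g, 8), -1)) = Mul(Add(6, d), Pow(Add(8, g), -1)) = Mul(Pow(Add(8, g), -1), Add(6, d)))
Mul(-34, Function('Z')(Mul(3, 2), 2)) = Mul(-34, Mul(Pow(Add(8, 2), -1), Add(6, Mul(3, 2)))) = Mul(-34, Mul(Pow(10, -1), Add(6, 6))) = Mul(-34, Mul(Rational(1, 10), 12)) = Mul(-34, Rational(6, 5)) = Rational(-204, 5)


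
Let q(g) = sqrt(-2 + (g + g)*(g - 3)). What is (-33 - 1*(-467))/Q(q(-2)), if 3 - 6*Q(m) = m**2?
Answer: -868/5 ≈ -173.60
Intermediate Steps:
q(g) = sqrt(-2 + 2*g*(-3 + g)) (q(g) = sqrt(-2 + (2*g)*(-3 + g)) = sqrt(-2 + 2*g*(-3 + g)))
Q(m) = 1/2 - m**2/6
(-33 - 1*(-467))/Q(q(-2)) = (-33 - 1*(-467))/(1/2 - (sqrt(-2 - 6*(-2) + 2*(-2)**2))**2/6) = (-33 + 467)/(1/2 - (sqrt(-2 + 12 + 2*4))**2/6) = 434/(1/2 - (sqrt(-2 + 12 + 8))**2/6) = 434/(1/2 - (sqrt(18))**2/6) = 434/(1/2 - (3*sqrt(2))**2/6) = 434/(1/2 - 1/6*18) = 434/(1/2 - 3) = 434/(-5/2) = 434*(-2/5) = -868/5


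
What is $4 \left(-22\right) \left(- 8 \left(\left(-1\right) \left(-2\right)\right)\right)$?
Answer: $1408$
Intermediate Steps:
$4 \left(-22\right) \left(- 8 \left(\left(-1\right) \left(-2\right)\right)\right) = - 88 \left(\left(-8\right) 2\right) = \left(-88\right) \left(-16\right) = 1408$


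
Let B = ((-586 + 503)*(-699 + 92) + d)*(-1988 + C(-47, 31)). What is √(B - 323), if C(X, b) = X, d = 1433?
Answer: 3*I*√11715757 ≈ 10268.0*I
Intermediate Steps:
B = -105441490 (B = ((-586 + 503)*(-699 + 92) + 1433)*(-1988 - 47) = (-83*(-607) + 1433)*(-2035) = (50381 + 1433)*(-2035) = 51814*(-2035) = -105441490)
√(B - 323) = √(-105441490 - 323) = √(-105441813) = 3*I*√11715757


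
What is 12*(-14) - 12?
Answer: -180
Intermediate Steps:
12*(-14) - 12 = -168 - 12 = -180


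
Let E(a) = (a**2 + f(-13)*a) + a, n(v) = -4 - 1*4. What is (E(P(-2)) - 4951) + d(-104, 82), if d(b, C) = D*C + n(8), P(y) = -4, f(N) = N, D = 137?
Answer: 6339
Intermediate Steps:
n(v) = -8 (n(v) = -4 - 4 = -8)
E(a) = a**2 - 12*a (E(a) = (a**2 - 13*a) + a = a**2 - 12*a)
d(b, C) = -8 + 137*C (d(b, C) = 137*C - 8 = -8 + 137*C)
(E(P(-2)) - 4951) + d(-104, 82) = (-4*(-12 - 4) - 4951) + (-8 + 137*82) = (-4*(-16) - 4951) + (-8 + 11234) = (64 - 4951) + 11226 = -4887 + 11226 = 6339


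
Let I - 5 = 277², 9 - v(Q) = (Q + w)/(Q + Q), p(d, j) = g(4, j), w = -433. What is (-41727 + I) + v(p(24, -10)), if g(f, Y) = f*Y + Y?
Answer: 3501117/100 ≈ 35011.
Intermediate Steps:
g(f, Y) = Y + Y*f (g(f, Y) = Y*f + Y = Y + Y*f)
p(d, j) = 5*j (p(d, j) = j*(1 + 4) = j*5 = 5*j)
v(Q) = 9 - (-433 + Q)/(2*Q) (v(Q) = 9 - (Q - 433)/(Q + Q) = 9 - (-433 + Q)/(2*Q))
I = 76734 (I = 5 + 277² = 5 + 76729 = 76734)
(-41727 + I) + v(p(24, -10)) = (-41727 + 76734) + (433 + 17*(5*(-10)))/(2*((5*(-10)))) = 35007 + (½)*(433 + 17*(-50))/(-50) = 35007 + (½)*(-1/50)*(433 - 850) = 35007 + (½)*(-1/50)*(-417) = 35007 + 417/100 = 3501117/100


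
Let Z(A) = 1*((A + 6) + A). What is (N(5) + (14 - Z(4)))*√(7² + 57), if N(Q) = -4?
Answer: -4*√106 ≈ -41.182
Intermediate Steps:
Z(A) = 6 + 2*A (Z(A) = 1*((6 + A) + A) = 1*(6 + 2*A) = 6 + 2*A)
(N(5) + (14 - Z(4)))*√(7² + 57) = (-4 + (14 - (6 + 2*4)))*√(7² + 57) = (-4 + (14 - (6 + 8)))*√(49 + 57) = (-4 + (14 - 1*14))*√106 = (-4 + (14 - 14))*√106 = (-4 + 0)*√106 = -4*√106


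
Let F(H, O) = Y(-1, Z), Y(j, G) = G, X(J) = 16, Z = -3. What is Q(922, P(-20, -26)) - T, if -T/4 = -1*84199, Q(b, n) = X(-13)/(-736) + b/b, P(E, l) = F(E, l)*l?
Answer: -15492571/46 ≈ -3.3680e+5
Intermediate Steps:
F(H, O) = -3
P(E, l) = -3*l
Q(b, n) = 45/46 (Q(b, n) = 16/(-736) + b/b = 16*(-1/736) + 1 = -1/46 + 1 = 45/46)
T = 336796 (T = -(-4)*84199 = -4*(-84199) = 336796)
Q(922, P(-20, -26)) - T = 45/46 - 1*336796 = 45/46 - 336796 = -15492571/46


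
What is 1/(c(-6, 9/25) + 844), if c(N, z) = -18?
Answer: 1/826 ≈ 0.0012107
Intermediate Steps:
1/(c(-6, 9/25) + 844) = 1/(-18 + 844) = 1/826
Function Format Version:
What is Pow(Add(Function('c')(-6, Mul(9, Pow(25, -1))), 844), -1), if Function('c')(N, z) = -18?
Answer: Rational(1, 826) ≈ 0.0012107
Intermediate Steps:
Pow(Add(Function('c')(-6, Mul(9, Pow(25, -1))), 844), -1) = Pow(Add(-18, 844), -1) = Pow(826, -1) = Rational(1, 826)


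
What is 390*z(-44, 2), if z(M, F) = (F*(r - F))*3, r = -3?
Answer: -11700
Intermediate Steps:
z(M, F) = 3*F*(-3 - F) (z(M, F) = (F*(-3 - F))*3 = 3*F*(-3 - F))
390*z(-44, 2) = 390*(-3*2*(3 + 2)) = 390*(-3*2*5) = 390*(-30) = -11700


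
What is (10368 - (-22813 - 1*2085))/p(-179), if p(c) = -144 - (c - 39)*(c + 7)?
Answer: -17633/18820 ≈ -0.93693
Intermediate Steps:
p(c) = -144 - (-39 + c)*(7 + c)
(10368 - (-22813 - 1*2085))/p(-179) = (10368 - (-22813 - 1*2085))/(129 - 1*(-179)² + 32*(-179)) = (10368 - (-22813 - 2085))/(129 - 1*32041 - 5728) = (10368 - 1*(-24898))/(129 - 32041 - 5728) = (10368 + 24898)/(-37640) = 35266*(-1/37640) = -17633/18820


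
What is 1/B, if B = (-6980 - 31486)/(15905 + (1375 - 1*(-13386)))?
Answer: -5111/6411 ≈ -0.79722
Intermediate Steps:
B = -6411/5111 (B = -38466/(15905 + (1375 + 13386)) = -38466/(15905 + 14761) = -38466/30666 = -38466*1/30666 = -6411/5111 ≈ -1.2544)
1/B = 1/(-6411/5111) = -5111/6411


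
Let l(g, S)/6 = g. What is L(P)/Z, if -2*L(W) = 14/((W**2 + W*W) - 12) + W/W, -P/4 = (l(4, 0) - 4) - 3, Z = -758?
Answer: 4625/7000888 ≈ 0.00066063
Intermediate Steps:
l(g, S) = 6*g
P = -68 (P = -4*((6*4 - 4) - 3) = -4*((24 - 4) - 3) = -4*(20 - 3) = -4*17 = -68)
L(W) = -1/2 - 7/(-12 + 2*W**2) (L(W) = -(14/((W**2 + W*W) - 12) + W/W)/2 = -(14/((W**2 + W**2) - 12) + 1)/2 = -(14/(2*W**2 - 12) + 1)/2 = -(14/(-12 + 2*W**2) + 1)/2 = -(1 + 14/(-12 + 2*W**2))/2 = -1/2 - 7/(-12 + 2*W**2))
L(P)/Z = ((-1 - 1*(-68)**2)/(2*(-6 + (-68)**2)))/(-758) = ((-1 - 1*4624)/(2*(-6 + 4624)))*(-1/758) = ((1/2)*(-1 - 4624)/4618)*(-1/758) = ((1/2)*(1/4618)*(-4625))*(-1/758) = -4625/9236*(-1/758) = 4625/7000888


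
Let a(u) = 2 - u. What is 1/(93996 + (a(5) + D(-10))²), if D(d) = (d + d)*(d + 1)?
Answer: 1/125325 ≈ 7.9793e-6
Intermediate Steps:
D(d) = 2*d*(1 + d) (D(d) = (2*d)*(1 + d) = 2*d*(1 + d))
1/(93996 + (a(5) + D(-10))²) = 1/(93996 + ((2 - 1*5) + 2*(-10)*(1 - 10))²) = 1/(93996 + ((2 - 5) + 2*(-10)*(-9))²) = 1/(93996 + (-3 + 180)²) = 1/(93996 + 177²) = 1/(93996 + 31329) = 1/125325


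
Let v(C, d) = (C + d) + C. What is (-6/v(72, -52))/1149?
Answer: -1/17618 ≈ -5.6760e-5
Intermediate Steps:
v(C, d) = d + 2*C
(-6/v(72, -52))/1149 = (-6/(-52 + 2*72))/1149 = (-6/(-52 + 144))*(1/1149) = (-6/92)*(1/1149) = ((1/92)*(-6))*(1/1149) = -3/46*1/1149 = -1/17618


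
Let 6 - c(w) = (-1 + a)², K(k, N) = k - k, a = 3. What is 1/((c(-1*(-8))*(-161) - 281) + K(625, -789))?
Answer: -1/603 ≈ -0.0016584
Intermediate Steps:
K(k, N) = 0
c(w) = 2 (c(w) = 6 - (-1 + 3)² = 6 - 1*2² = 6 - 1*4 = 6 - 4 = 2)
1/((c(-1*(-8))*(-161) - 281) + K(625, -789)) = 1/((2*(-161) - 281) + 0) = 1/((-322 - 281) + 0) = 1/(-603 + 0) = 1/(-603) = -1/603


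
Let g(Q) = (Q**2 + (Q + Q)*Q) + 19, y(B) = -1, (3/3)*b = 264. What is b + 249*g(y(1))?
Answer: 5742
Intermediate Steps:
b = 264
g(Q) = 19 + 3*Q**2 (g(Q) = (Q**2 + (2*Q)*Q) + 19 = (Q**2 + 2*Q**2) + 19 = 3*Q**2 + 19 = 19 + 3*Q**2)
b + 249*g(y(1)) = 264 + 249*(19 + 3*(-1)**2) = 264 + 249*(19 + 3*1) = 264 + 249*(19 + 3) = 264 + 249*22 = 264 + 5478 = 5742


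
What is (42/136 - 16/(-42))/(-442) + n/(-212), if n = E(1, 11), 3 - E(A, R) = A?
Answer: -367793/33452328 ≈ -0.010995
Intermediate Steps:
E(A, R) = 3 - A
n = 2 (n = 3 - 1*1 = 3 - 1 = 2)
(42/136 - 16/(-42))/(-442) + n/(-212) = (42/136 - 16/(-42))/(-442) + 2/(-212) = (42*(1/136) - 16*(-1/42))*(-1/442) + 2*(-1/212) = (21/68 + 8/21)*(-1/442) - 1/106 = (985/1428)*(-1/442) - 1/106 = -985/631176 - 1/106 = -367793/33452328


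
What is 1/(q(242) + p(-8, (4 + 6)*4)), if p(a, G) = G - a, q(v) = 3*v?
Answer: 1/774 ≈ 0.0012920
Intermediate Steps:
1/(q(242) + p(-8, (4 + 6)*4)) = 1/(3*242 + ((4 + 6)*4 - 1*(-8))) = 1/(726 + (10*4 + 8)) = 1/(726 + (40 + 8)) = 1/(726 + 48) = 1/774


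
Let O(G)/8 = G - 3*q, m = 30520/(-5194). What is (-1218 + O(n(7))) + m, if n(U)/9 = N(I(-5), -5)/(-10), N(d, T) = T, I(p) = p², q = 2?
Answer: -458510/371 ≈ -1235.9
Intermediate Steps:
m = -2180/371 (m = 30520*(-1/5194) = -2180/371 ≈ -5.8760)
n(U) = 9/2 (n(U) = 9*(-5/(-10)) = 9*(-5*(-⅒)) = 9*(½) = 9/2)
O(G) = -48 + 8*G (O(G) = 8*(G - 3*2) = 8*(G - 6) = 8*(-6 + G) = -48 + 8*G)
(-1218 + O(n(7))) + m = (-1218 + (-48 + 8*(9/2))) - 2180/371 = (-1218 + (-48 + 36)) - 2180/371 = (-1218 - 12) - 2180/371 = -1230 - 2180/371 = -458510/371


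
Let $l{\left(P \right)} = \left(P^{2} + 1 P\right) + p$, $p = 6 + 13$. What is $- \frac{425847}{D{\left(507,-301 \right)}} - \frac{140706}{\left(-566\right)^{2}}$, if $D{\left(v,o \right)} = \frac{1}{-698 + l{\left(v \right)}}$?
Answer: $- \frac{17521919444478135}{160178} \approx -1.0939 \cdot 10^{11}$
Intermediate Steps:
$p = 19$
$l{\left(P \right)} = 19 + P + P^{2}$ ($l{\left(P \right)} = \left(P^{2} + 1 P\right) + 19 = \left(P^{2} + P\right) + 19 = \left(P + P^{2}\right) + 19 = 19 + P + P^{2}$)
$D{\left(v,o \right)} = \frac{1}{-679 + v + v^{2}}$ ($D{\left(v,o \right)} = \frac{1}{-698 + \left(19 + v + v^{2}\right)} = \frac{1}{-679 + v + v^{2}}$)
$- \frac{425847}{D{\left(507,-301 \right)}} - \frac{140706}{\left(-566\right)^{2}} = - \frac{425847}{\frac{1}{-679 + 507 + 507^{2}}} - \frac{140706}{\left(-566\right)^{2}} = - \frac{425847}{\frac{1}{-679 + 507 + 257049}} - \frac{140706}{320356} = - \frac{425847}{\frac{1}{256877}} - \frac{70353}{160178} = - 425847 \frac{1}{\frac{1}{256877}} - \frac{70353}{160178} = \left(-425847\right) 256877 - \frac{70353}{160178} = -109390299819 - \frac{70353}{160178} = - \frac{17521919444478135}{160178}$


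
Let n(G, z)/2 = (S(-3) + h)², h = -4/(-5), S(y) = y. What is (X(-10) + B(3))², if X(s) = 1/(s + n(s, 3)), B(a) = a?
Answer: 1/64 ≈ 0.015625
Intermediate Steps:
h = ⅘ (h = -4*(-⅕) = ⅘ ≈ 0.80000)
n(G, z) = 242/25 (n(G, z) = 2*(-3 + ⅘)² = 2*(-11/5)² = 2*(121/25) = 242/25)
X(s) = 1/(242/25 + s) (X(s) = 1/(s + 242/25) = 1/(242/25 + s))
(X(-10) + B(3))² = (25/(242 + 25*(-10)) + 3)² = (25/(242 - 250) + 3)² = (25/(-8) + 3)² = (25*(-⅛) + 3)² = (-25/8 + 3)² = (-⅛)² = 1/64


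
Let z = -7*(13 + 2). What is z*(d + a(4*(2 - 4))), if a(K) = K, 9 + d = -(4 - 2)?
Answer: 1995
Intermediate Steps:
d = -11 (d = -9 - (4 - 2) = -9 - 1*2 = -9 - 2 = -11)
z = -105 (z = -7*15 = -105)
z*(d + a(4*(2 - 4))) = -105*(-11 + 4*(2 - 4)) = -105*(-11 + 4*(-2)) = -105*(-11 - 8) = -105*(-19) = 1995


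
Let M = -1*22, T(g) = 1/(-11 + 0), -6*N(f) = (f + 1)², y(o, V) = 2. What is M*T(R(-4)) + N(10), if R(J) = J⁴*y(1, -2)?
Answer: -109/6 ≈ -18.167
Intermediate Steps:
R(J) = 2*J⁴ (R(J) = J⁴*2 = 2*J⁴)
N(f) = -(1 + f)²/6 (N(f) = -(f + 1)²/6 = -(1 + f)²/6)
T(g) = -1/11 (T(g) = 1/(-11) = -1/11)
M = -22
M*T(R(-4)) + N(10) = -22*(-1/11) - (1 + 10)²/6 = 2 - ⅙*11² = 2 - ⅙*121 = 2 - 121/6 = -109/6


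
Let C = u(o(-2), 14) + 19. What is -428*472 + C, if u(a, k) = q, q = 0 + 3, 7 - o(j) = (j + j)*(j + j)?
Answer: -201994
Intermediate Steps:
o(j) = 7 - 4*j**2 (o(j) = 7 - (j + j)*(j + j) = 7 - 2*j*2*j = 7 - 4*j**2)
q = 3
u(a, k) = 3
C = 22 (C = 3 + 19 = 22)
-428*472 + C = -428*472 + 22 = -202016 + 22 = -201994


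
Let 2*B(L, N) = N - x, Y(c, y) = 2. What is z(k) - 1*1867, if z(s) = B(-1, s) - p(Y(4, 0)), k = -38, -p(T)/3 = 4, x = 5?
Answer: -3753/2 ≈ -1876.5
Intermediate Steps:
p(T) = -12 (p(T) = -3*4 = -12)
B(L, N) = -5/2 + N/2 (B(L, N) = (N - 1*5)/2 = (N - 5)/2 = (-5 + N)/2 = -5/2 + N/2)
z(s) = 19/2 + s/2 (z(s) = (-5/2 + s/2) - 1*(-12) = (-5/2 + s/2) + 12 = 19/2 + s/2)
z(k) - 1*1867 = (19/2 + (1/2)*(-38)) - 1*1867 = (19/2 - 19) - 1867 = -19/2 - 1867 = -3753/2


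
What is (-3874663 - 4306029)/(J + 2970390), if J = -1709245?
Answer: -8180692/1261145 ≈ -6.4867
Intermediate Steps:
(-3874663 - 4306029)/(J + 2970390) = (-3874663 - 4306029)/(-1709245 + 2970390) = -8180692/1261145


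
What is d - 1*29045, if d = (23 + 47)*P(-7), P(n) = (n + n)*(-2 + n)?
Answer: -20225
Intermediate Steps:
P(n) = 2*n*(-2 + n) (P(n) = (2*n)*(-2 + n) = 2*n*(-2 + n))
d = 8820 (d = (23 + 47)*(2*(-7)*(-2 - 7)) = 70*(2*(-7)*(-9)) = 70*126 = 8820)
d - 1*29045 = 8820 - 1*29045 = 8820 - 29045 = -20225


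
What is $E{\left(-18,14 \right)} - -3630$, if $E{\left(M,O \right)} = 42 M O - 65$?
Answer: $-7019$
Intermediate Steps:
$E{\left(M,O \right)} = -65 + 42 M O$ ($E{\left(M,O \right)} = 42 M O - 65 = -65 + 42 M O$)
$E{\left(-18,14 \right)} - -3630 = \left(-65 + 42 \left(-18\right) 14\right) - -3630 = \left(-65 - 10584\right) + 3630 = -10649 + 3630 = -7019$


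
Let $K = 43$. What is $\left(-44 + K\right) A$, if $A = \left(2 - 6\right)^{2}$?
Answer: $-16$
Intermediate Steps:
$A = 16$ ($A = \left(-4\right)^{2} = 16$)
$\left(-44 + K\right) A = \left(-44 + 43\right) 16 = \left(-1\right) 16 = -16$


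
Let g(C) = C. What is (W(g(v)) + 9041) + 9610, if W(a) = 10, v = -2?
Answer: 18661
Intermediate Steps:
(W(g(v)) + 9041) + 9610 = (10 + 9041) + 9610 = 9051 + 9610 = 18661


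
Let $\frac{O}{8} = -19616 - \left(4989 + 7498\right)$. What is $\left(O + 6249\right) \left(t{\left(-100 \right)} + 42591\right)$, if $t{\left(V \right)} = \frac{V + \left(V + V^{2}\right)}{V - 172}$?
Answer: $- \frac{362549199675}{34} \approx -1.0663 \cdot 10^{10}$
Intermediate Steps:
$t{\left(V \right)} = \frac{V^{2} + 2 V}{-172 + V}$
$O = -256824$ ($O = 8 \left(-19616 - \left(4989 + 7498\right)\right) = 8 \left(-19616 - 12487\right) = 8 \left(-32103\right) = -256824$)
$\left(O + 6249\right) \left(t{\left(-100 \right)} + 42591\right) = \left(-256824 + 6249\right) \left(- \frac{100 \left(2 - 100\right)}{-172 - 100} + 42591\right) = - 250575 \left(\left(-100\right) \frac{1}{-272} \left(-98\right) + 42591\right) = - 250575 \left(\left(-100\right) \left(- \frac{1}{272}\right) \left(-98\right) + 42591\right) = - 250575 \left(- \frac{1225}{34} + 42591\right) = \left(-250575\right) \frac{1446869}{34} = - \frac{362549199675}{34}$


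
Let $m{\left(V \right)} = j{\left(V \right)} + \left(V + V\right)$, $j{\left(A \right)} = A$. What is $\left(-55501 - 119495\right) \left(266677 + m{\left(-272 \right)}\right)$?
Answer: $-46524611556$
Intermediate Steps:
$m{\left(V \right)} = 3 V$ ($m{\left(V \right)} = V + \left(V + V\right) = V + 2 V = 3 V$)
$\left(-55501 - 119495\right) \left(266677 + m{\left(-272 \right)}\right) = \left(-55501 - 119495\right) \left(266677 + 3 \left(-272\right)\right) = - 174996 \left(266677 - 816\right) = \left(-174996\right) 265861 = -46524611556$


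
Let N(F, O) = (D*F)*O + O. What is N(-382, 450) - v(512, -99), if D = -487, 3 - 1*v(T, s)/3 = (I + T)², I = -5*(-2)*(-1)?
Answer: 84471753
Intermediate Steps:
I = -10 (I = 10*(-1) = -10)
v(T, s) = 9 - 3*(-10 + T)²
N(F, O) = O - 487*F*O (N(F, O) = (-487*F)*O + O = -487*F*O + O = O - 487*F*O)
N(-382, 450) - v(512, -99) = 450*(1 - 487*(-382)) - (9 - 3*(-10 + 512)²) = 450*(1 + 186034) - (9 - 3*502²) = 450*186035 - (9 - 3*252004) = 83715750 - (9 - 756012) = 83715750 - 1*(-756003) = 83715750 + 756003 = 84471753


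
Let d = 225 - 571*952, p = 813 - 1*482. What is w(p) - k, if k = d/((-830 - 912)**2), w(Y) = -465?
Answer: -1410528893/3034564 ≈ -464.82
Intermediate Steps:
p = 331 (p = 813 - 482 = 331)
d = -543367 (d = 225 - 543592 = -543367)
k = -543367/3034564 (k = -543367/(-830 - 912)**2 = -543367/((-1742)**2) = -543367/3034564 ≈ -0.17906)
w(p) - k = -465 - 1*(-543367/3034564) = -465 + 543367/3034564 = -1410528893/3034564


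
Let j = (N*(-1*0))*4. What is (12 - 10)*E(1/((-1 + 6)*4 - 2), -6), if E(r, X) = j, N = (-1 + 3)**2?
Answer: 0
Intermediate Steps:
N = 4 (N = 2**2 = 4)
j = 0 (j = (4*(-1*0))*4 = (4*0)*4 = 0*4 = 0)
E(r, X) = 0
(12 - 10)*E(1/((-1 + 6)*4 - 2), -6) = (12 - 10)*0 = 2*0 = 0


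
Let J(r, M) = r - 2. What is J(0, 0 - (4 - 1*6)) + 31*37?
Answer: 1145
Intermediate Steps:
J(r, M) = -2 + r
J(0, 0 - (4 - 1*6)) + 31*37 = (-2 + 0) + 31*37 = -2 + 1147 = 1145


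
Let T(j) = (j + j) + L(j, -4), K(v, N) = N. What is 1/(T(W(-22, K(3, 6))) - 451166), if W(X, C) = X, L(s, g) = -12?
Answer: -1/451222 ≈ -2.2162e-6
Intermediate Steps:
T(j) = -12 + 2*j (T(j) = (j + j) - 12 = 2*j - 12 = -12 + 2*j)
1/(T(W(-22, K(3, 6))) - 451166) = 1/((-12 + 2*(-22)) - 451166) = 1/((-12 - 44) - 451166) = 1/(-56 - 451166) = 1/(-451222) = -1/451222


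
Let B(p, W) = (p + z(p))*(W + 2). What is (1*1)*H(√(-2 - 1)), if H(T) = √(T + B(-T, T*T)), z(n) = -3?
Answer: √(3 + 2*I*√3) ≈ 1.9471 + 0.88954*I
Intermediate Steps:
B(p, W) = (-3 + p)*(2 + W) (B(p, W) = (p - 3)*(W + 2) = (-3 + p)*(2 + W))
H(T) = √(-6 - T - T³ - 3*T²) (H(T) = √(T + (-6 - 3*T*T + 2*(-T) + (T*T)*(-T))) = √(T + (-6 - 3*T² - 2*T + T²*(-T))) = √(T + (-6 - 3*T² - 2*T - T³)) = √(T + (-6 - T³ - 3*T² - 2*T)) = √(-6 - T - T³ - 3*T²))
(1*1)*H(√(-2 - 1)) = (1*1)*√(-6 - √(-2 - 1) - (√(-2 - 1))³ - 3*(√(-2 - 1))²) = 1*√(-6 - √(-3) - (√(-3))³ - 3*(√(-3))²) = 1*√(-6 - I*√3 - (I*√3)³ - 3*(I*√3)²) = 1*√(-6 - I*√3 - (-3)*I*√3 - 3*(-3)) = 1*√(-6 - I*√3 + 3*I*√3 + 9) = 1*√(3 + 2*I*√3) = √(3 + 2*I*√3)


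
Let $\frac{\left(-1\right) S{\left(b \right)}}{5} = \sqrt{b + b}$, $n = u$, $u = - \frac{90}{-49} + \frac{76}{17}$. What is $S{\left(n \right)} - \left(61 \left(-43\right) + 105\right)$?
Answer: $2518 - \frac{10 \sqrt{44659}}{119} \approx 2500.2$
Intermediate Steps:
$u = \frac{5254}{833}$ ($u = \left(-90\right) \left(- \frac{1}{49}\right) + 76 \cdot \frac{1}{17} = \frac{90}{49} + \frac{76}{17} = \frac{5254}{833} \approx 6.3073$)
$n = \frac{5254}{833} \approx 6.3073$
$S{\left(b \right)} = - 5 \sqrt{2} \sqrt{b}$ ($S{\left(b \right)} = - 5 \sqrt{b + b} = - 5 \sqrt{2 b} = - 5 \sqrt{2} \sqrt{b}$)
$S{\left(n \right)} - \left(61 \left(-43\right) + 105\right) = - 5 \sqrt{2} \sqrt{\frac{5254}{833}} - \left(61 \left(-43\right) + 105\right) = - 5 \sqrt{2} \frac{\sqrt{89318}}{119} - \left(-2623 + 105\right) = - \frac{10 \sqrt{44659}}{119} - -2518 = - \frac{10 \sqrt{44659}}{119} + 2518 = 2518 - \frac{10 \sqrt{44659}}{119}$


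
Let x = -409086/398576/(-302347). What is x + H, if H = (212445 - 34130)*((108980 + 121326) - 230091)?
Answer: 2310006225263115143/60254128936 ≈ 3.8338e+7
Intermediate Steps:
H = 38337725 (H = 178315*(230306 - 230091) = 178315*215 = 38337725)
x = 204543/60254128936 (x = -409086*1/398576*(-1/302347) = -204543/199288*(-1/302347) = 204543/60254128936 ≈ 3.3947e-6)
x + H = 204543/60254128936 + 38337725 = 2310006225263115143/60254128936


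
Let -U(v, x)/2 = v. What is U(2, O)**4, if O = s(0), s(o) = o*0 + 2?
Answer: 256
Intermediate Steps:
s(o) = 2 (s(o) = 0 + 2 = 2)
O = 2
U(v, x) = -2*v
U(2, O)**4 = (-2*2)**4 = (-4)**4 = 256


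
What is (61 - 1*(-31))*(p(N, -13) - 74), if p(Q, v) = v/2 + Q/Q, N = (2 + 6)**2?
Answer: -7314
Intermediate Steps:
N = 64 (N = 8**2 = 64)
p(Q, v) = 1 + v/2 (p(Q, v) = v*(1/2) + 1 = v/2 + 1 = 1 + v/2)
(61 - 1*(-31))*(p(N, -13) - 74) = (61 - 1*(-31))*((1 + (1/2)*(-13)) - 74) = (61 + 31)*((1 - 13/2) - 74) = 92*(-11/2 - 74) = 92*(-159/2) = -7314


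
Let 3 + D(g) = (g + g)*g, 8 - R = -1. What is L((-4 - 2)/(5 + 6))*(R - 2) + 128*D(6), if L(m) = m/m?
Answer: 8839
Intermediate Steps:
R = 9 (R = 8 - 1*(-1) = 8 + 1 = 9)
L(m) = 1
D(g) = -3 + 2*g**2 (D(g) = -3 + (g + g)*g = -3 + (2*g)*g = -3 + 2*g**2)
L((-4 - 2)/(5 + 6))*(R - 2) + 128*D(6) = 1*(9 - 2) + 128*(-3 + 2*6**2) = 1*7 + 128*(-3 + 2*36) = 7 + 128*(-3 + 72) = 7 + 128*69 = 7 + 8832 = 8839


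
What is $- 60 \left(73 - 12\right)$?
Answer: $-3660$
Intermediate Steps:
$- 60 \left(73 - 12\right) = \left(-60\right) 61 = -3660$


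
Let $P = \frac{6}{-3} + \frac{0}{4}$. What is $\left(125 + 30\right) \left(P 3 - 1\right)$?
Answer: $-1085$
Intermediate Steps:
$P = -2$ ($P = 6 \left(- \frac{1}{3}\right) + 0 \cdot \frac{1}{4} = -2 + 0 = -2$)
$\left(125 + 30\right) \left(P 3 - 1\right) = \left(125 + 30\right) \left(\left(-2\right) 3 - 1\right) = 155 \left(-6 - 1\right) = 155 \left(-7\right) = -1085$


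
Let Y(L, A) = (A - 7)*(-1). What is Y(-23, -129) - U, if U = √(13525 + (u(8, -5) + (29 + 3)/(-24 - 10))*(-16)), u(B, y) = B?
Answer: 136 - √3876085/17 ≈ 20.190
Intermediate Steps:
Y(L, A) = 7 - A (Y(L, A) = (-7 + A)*(-1) = 7 - A)
U = √3876085/17 (U = √(13525 + (8 + (29 + 3)/(-24 - 10))*(-16)) = √(13525 + (8 + 32/(-34))*(-16)) = √(13525 + (8 + 32*(-1/34))*(-16)) = √(13525 + (8 - 16/17)*(-16)) = √(13525 + (120/17)*(-16)) = √(13525 - 1920/17) = √(228005/17) = √3876085/17 ≈ 115.81)
Y(-23, -129) - U = (7 - 1*(-129)) - √3876085/17 = (7 + 129) - √3876085/17 = 136 - √3876085/17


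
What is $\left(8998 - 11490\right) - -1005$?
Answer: $-1487$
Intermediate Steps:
$\left(8998 - 11490\right) - -1005 = -2492 + \left(-2664 + 3669\right) = -2492 + 1005 = -1487$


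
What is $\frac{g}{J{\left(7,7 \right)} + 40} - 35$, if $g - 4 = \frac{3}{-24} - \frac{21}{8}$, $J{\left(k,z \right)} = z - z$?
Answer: $- \frac{1119}{32} \approx -34.969$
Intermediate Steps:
$J{\left(k,z \right)} = 0$
$g = \frac{5}{4}$ ($g = 4 + \left(\frac{3}{-24} - \frac{21}{8}\right) = 4 + \left(3 \left(- \frac{1}{24}\right) - \frac{21}{8}\right) = 4 - \frac{11}{4} = \frac{5}{4} \approx 1.25$)
$\frac{g}{J{\left(7,7 \right)} + 40} - 35 = \frac{5}{4 \left(0 + 40\right)} - 35 = \frac{5}{4 \cdot 40} - 35 = \frac{5}{4} \cdot \frac{1}{40} - 35 = \frac{1}{32} - 35 = - \frac{1119}{32}$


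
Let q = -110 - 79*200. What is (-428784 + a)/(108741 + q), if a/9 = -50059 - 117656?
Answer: -1938219/92831 ≈ -20.879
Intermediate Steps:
a = -1509435 (a = 9*(-50059 - 117656) = 9*(-167715) = -1509435)
q = -15910 (q = -110 - 15800 = -15910)
(-428784 + a)/(108741 + q) = (-428784 - 1509435)/(108741 - 15910) = -1938219/92831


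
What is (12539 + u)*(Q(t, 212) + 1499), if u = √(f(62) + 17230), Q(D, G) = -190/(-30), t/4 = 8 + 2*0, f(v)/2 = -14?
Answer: 56626124/3 + 4516*√17202/3 ≈ 1.9073e+7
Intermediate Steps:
f(v) = -28 (f(v) = 2*(-14) = -28)
t = 32 (t = 4*(8 + 2*0) = 4*(8 + 0) = 4*8 = 32)
Q(D, G) = 19/3 (Q(D, G) = -190*(-1/30) = 19/3)
u = √17202 (u = √(-28 + 17230) = √17202 ≈ 131.16)
(12539 + u)*(Q(t, 212) + 1499) = (12539 + √17202)*(19/3 + 1499) = (12539 + √17202)*(4516/3) = 56626124/3 + 4516*√17202/3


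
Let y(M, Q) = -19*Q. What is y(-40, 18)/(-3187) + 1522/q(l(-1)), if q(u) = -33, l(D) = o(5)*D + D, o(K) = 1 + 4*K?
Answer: -4839328/105171 ≈ -46.014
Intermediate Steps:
l(D) = 22*D (l(D) = (1 + 4*5)*D + D = (1 + 20)*D + D = 21*D + D = 22*D)
y(-40, 18)/(-3187) + 1522/q(l(-1)) = -19*18/(-3187) + 1522/(-33) = -342*(-1/3187) + 1522*(-1/33) = 342/3187 - 1522/33 = -4839328/105171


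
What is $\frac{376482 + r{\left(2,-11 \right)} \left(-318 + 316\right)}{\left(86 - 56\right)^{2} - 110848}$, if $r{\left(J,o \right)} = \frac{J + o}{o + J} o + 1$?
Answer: $- \frac{188251}{54974} \approx -3.4244$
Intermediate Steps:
$r{\left(J,o \right)} = 1 + o$ ($r{\left(J,o \right)} = \frac{J + o}{J + o} o + 1 = 1 o + 1 = o + 1 = 1 + o$)
$\frac{376482 + r{\left(2,-11 \right)} \left(-318 + 316\right)}{\left(86 - 56\right)^{2} - 110848} = \frac{376482 + \left(1 - 11\right) \left(-318 + 316\right)}{\left(86 - 56\right)^{2} - 110848} = \frac{376482 - -20}{30^{2} - 110848} = \frac{376482 + 20}{900 - 110848} = \frac{376502}{-109948} = 376502 \left(- \frac{1}{109948}\right) = - \frac{188251}{54974}$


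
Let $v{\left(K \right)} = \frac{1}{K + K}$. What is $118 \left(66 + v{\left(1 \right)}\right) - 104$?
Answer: $7743$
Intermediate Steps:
$v{\left(K \right)} = \frac{1}{2 K}$
$118 \left(66 + v{\left(1 \right)}\right) - 104 = 118 \left(66 + \frac{1}{2 \cdot 1}\right) - 104 = 118 \left(66 + \frac{1}{2} \cdot 1\right) - 104 = 118 \left(66 + \frac{1}{2}\right) - 104 = 118 \cdot \frac{133}{2} - 104 = 7847 - 104 = 7743$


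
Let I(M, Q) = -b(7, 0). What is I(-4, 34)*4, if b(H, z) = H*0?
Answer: 0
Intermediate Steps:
b(H, z) = 0
I(M, Q) = 0 (I(M, Q) = -1*0 = 0)
I(-4, 34)*4 = 0*4 = 0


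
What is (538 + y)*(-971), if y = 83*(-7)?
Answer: 41753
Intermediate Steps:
y = -581
(538 + y)*(-971) = (538 - 581)*(-971) = -43*(-971) = 41753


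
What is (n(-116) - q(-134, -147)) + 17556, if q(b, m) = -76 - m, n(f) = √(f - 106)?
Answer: 17485 + I*√222 ≈ 17485.0 + 14.9*I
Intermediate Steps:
n(f) = √(-106 + f)
(n(-116) - q(-134, -147)) + 17556 = (√(-106 - 116) - (-76 - 1*(-147))) + 17556 = (√(-222) - (-76 + 147)) + 17556 = (I*√222 - 1*71) + 17556 = (I*√222 - 71) + 17556 = (-71 + I*√222) + 17556 = 17485 + I*√222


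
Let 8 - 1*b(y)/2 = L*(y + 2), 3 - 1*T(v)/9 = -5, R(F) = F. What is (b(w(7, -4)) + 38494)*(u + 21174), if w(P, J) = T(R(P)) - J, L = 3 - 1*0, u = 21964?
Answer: 1641055796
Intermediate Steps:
L = 3 (L = 3 + 0 = 3)
T(v) = 72 (T(v) = 27 - 9*(-5) = 27 + 45 = 72)
w(P, J) = 72 - J
b(y) = 4 - 6*y (b(y) = 16 - 6*(y + 2) = 16 - 6*(2 + y) = 16 - 2*(6 + 3*y) = 16 + (-12 - 6*y) = 4 - 6*y)
(b(w(7, -4)) + 38494)*(u + 21174) = ((4 - 6*(72 - 1*(-4))) + 38494)*(21964 + 21174) = ((4 - 6*(72 + 4)) + 38494)*43138 = ((4 - 6*76) + 38494)*43138 = ((4 - 456) + 38494)*43138 = (-452 + 38494)*43138 = 38042*43138 = 1641055796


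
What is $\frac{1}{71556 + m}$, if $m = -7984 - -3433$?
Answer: $\frac{1}{67005} \approx 1.4924 \cdot 10^{-5}$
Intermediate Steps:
$m = -4551$ ($m = -7984 + 3433 = -4551$)
$\frac{1}{71556 + m} = \frac{1}{71556 - 4551} = \frac{1}{67005}$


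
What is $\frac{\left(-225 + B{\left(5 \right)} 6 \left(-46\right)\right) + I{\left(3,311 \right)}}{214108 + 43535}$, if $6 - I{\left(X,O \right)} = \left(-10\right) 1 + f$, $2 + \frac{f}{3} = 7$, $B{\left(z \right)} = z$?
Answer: $- \frac{1604}{257643} \approx -0.0062257$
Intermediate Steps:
$f = 15$ ($f = -6 + 3 \cdot 7 = -6 + 21 = 15$)
$I{\left(X,O \right)} = 1$ ($I{\left(X,O \right)} = 6 - \left(\left(-10\right) 1 + 15\right) = 6 - \left(-10 + 15\right) = 6 - 5 = 1$)
$\frac{\left(-225 + B{\left(5 \right)} 6 \left(-46\right)\right) + I{\left(3,311 \right)}}{214108 + 43535} = \frac{\left(-225 + 5 \cdot 6 \left(-46\right)\right) + 1}{214108 + 43535} = \frac{\left(-225 + 5 \left(-276\right)\right) + 1}{257643} = \left(\left(-225 - 1380\right) + 1\right) \frac{1}{257643} = \left(-1605 + 1\right) \frac{1}{257643} = \left(-1604\right) \frac{1}{257643} = - \frac{1604}{257643}$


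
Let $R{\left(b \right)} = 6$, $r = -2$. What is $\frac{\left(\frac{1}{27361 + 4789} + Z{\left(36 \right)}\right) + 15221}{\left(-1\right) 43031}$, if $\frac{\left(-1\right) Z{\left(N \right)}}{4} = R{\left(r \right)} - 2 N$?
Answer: $- \frac{497842751}{1383446650} \approx -0.35986$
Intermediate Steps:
$Z{\left(N \right)} = -24 + 8 N$ ($Z{\left(N \right)} = - 4 \left(6 - 2 N\right) = -24 + 8 N$)
$\frac{\left(\frac{1}{27361 + 4789} + Z{\left(36 \right)}\right) + 15221}{\left(-1\right) 43031} = \frac{\left(\frac{1}{27361 + 4789} + \left(-24 + 8 \cdot 36\right)\right) + 15221}{\left(-1\right) 43031} = \frac{\left(\frac{1}{32150} + \left(-24 + 288\right)\right) + 15221}{-43031} = \left(\left(\frac{1}{32150} + 264\right) + 15221\right) \left(- \frac{1}{43031}\right) = \left(\frac{8487601}{32150} + 15221\right) \left(- \frac{1}{43031}\right) = \frac{497842751}{32150} \left(- \frac{1}{43031}\right) = - \frac{497842751}{1383446650}$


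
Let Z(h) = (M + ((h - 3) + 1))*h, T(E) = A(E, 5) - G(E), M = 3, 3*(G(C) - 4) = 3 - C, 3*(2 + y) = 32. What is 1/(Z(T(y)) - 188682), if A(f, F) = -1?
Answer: -81/15282710 ≈ -5.3001e-6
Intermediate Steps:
y = 26/3 (y = -2 + (1/3)*32 = -2 + 32/3 = 26/3 ≈ 8.6667)
G(C) = 5 - C/3 (G(C) = 4 + (3 - C)/3 = 4 + (1 - C/3) = 5 - C/3)
T(E) = -6 + E/3 (T(E) = -1 - (5 - E/3) = -1 + (-5 + E/3) = -6 + E/3)
Z(h) = h*(1 + h) (Z(h) = (3 + ((h - 3) + 1))*h = (3 + ((-3 + h) + 1))*h = (3 + (-2 + h))*h = (1 + h)*h = h*(1 + h))
1/(Z(T(y)) - 188682) = 1/((-6 + (1/3)*(26/3))*(1 + (-6 + (1/3)*(26/3))) - 188682) = 1/((-6 + 26/9)*(1 + (-6 + 26/9)) - 188682) = 1/(-28*(1 - 28/9)/9 - 188682) = 1/(-28/9*(-19/9) - 188682) = 1/(532/81 - 188682) = 1/(-15282710/81) = -81/15282710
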